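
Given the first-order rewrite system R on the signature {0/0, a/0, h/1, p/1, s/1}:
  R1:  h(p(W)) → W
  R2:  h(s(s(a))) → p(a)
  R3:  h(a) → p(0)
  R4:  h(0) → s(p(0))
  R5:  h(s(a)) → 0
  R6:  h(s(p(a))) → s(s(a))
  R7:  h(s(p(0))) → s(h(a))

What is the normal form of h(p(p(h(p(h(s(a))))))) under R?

1. h(p(p(h(p(h(s(a)))))))  →  p(h(p(h(s(a)))))   [R1 at ε]
2. p(h(p(h(s(a)))))  →  p(h(s(a)))   [R1 at 1]
3. p(h(s(a)))  →  p(0)   [R5 at 1]

p(0)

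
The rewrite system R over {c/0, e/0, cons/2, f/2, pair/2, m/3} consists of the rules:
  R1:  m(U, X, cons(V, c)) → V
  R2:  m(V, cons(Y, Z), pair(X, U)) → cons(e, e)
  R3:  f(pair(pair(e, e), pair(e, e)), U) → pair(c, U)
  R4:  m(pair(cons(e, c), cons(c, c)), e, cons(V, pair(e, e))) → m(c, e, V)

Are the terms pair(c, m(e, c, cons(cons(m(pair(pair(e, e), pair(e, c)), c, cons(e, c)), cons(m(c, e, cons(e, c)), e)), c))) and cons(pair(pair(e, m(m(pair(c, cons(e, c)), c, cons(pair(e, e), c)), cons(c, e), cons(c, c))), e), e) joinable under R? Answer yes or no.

no — NF(t₁) = pair(c, cons(e, cons(e, e))), NF(t₂) = cons(pair(pair(e, c), e), e)

Reduce t₁ = pair(c, m(e, c, cons(cons(m(pair(pair(e, e), pair(e, c)), c, cons(e, c)), cons(m(c, e, cons(e, c)), e)), c))):
1. pair(c, m(e, c, cons(cons(m(pair(pair(e, e), pair(e, c)), c, cons(e, c)), cons(m(c, e, cons(e, c)), e)), c)))  →  pair(c, cons(m(pair(pair(e, e), pair(e, c)), c, cons(e, c)), cons(m(c, e, cons(e, c)), e)))   [R1 at 2]
2. pair(c, cons(m(pair(pair(e, e), pair(e, c)), c, cons(e, c)), cons(m(c, e, cons(e, c)), e)))  →  pair(c, cons(e, cons(m(c, e, cons(e, c)), e)))   [R1 at 2.1]
3. pair(c, cons(e, cons(m(c, e, cons(e, c)), e)))  →  pair(c, cons(e, cons(e, e)))   [R1 at 2.2.1]

Reduce t₂ = cons(pair(pair(e, m(m(pair(c, cons(e, c)), c, cons(pair(e, e), c)), cons(c, e), cons(c, c))), e), e):
1. cons(pair(pair(e, m(m(pair(c, cons(e, c)), c, cons(pair(e, e), c)), cons(c, e), cons(c, c))), e), e)  →  cons(pair(pair(e, c), e), e)   [R1 at 1.1.2]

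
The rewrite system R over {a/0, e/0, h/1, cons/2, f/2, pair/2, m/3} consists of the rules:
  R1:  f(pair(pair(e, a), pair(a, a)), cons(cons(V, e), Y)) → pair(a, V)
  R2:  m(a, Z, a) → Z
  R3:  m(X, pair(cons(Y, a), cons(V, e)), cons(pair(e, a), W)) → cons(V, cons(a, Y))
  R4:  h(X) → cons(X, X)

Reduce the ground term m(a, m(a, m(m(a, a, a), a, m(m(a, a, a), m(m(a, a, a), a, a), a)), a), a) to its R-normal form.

a

1. m(a, m(a, m(m(a, a, a), a, m(m(a, a, a), m(m(a, a, a), a, a), a)), a), a)  →  m(a, m(m(a, a, a), a, m(m(a, a, a), m(m(a, a, a), a, a), a)), a)   [R2 at ε]
2. m(a, m(m(a, a, a), a, m(m(a, a, a), m(m(a, a, a), a, a), a)), a)  →  m(m(a, a, a), a, m(m(a, a, a), m(m(a, a, a), a, a), a))   [R2 at ε]
3. m(m(a, a, a), a, m(m(a, a, a), m(m(a, a, a), a, a), a))  →  m(a, a, m(m(a, a, a), m(m(a, a, a), a, a), a))   [R2 at 1]
4. m(a, a, m(m(a, a, a), m(m(a, a, a), a, a), a))  →  m(a, a, m(a, m(m(a, a, a), a, a), a))   [R2 at 3.1]
5. m(a, a, m(a, m(m(a, a, a), a, a), a))  →  m(a, a, m(m(a, a, a), a, a))   [R2 at 3]
6. m(a, a, m(m(a, a, a), a, a))  →  m(a, a, m(a, a, a))   [R2 at 3.1]
7. m(a, a, m(a, a, a))  →  m(a, a, a)   [R2 at 3]
8. m(a, a, a)  →  a   [R2 at ε]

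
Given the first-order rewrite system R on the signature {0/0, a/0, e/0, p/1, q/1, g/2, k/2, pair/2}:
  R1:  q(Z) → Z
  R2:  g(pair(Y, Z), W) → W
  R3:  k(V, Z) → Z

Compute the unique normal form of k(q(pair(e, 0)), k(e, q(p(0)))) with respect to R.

1. k(q(pair(e, 0)), k(e, q(p(0))))  →  k(e, q(p(0)))   [R3 at ε]
2. k(e, q(p(0)))  →  q(p(0))   [R3 at ε]
3. q(p(0))  →  p(0)   [R1 at ε]

p(0)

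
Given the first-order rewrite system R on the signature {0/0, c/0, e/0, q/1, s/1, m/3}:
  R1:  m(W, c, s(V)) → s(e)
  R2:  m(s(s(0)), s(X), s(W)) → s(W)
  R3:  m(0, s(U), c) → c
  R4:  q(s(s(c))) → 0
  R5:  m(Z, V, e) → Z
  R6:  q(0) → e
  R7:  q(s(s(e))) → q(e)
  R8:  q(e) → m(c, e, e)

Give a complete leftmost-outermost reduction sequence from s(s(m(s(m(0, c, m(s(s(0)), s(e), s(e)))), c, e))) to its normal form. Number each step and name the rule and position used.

s(s(s(s(e))))

1. s(s(m(s(m(0, c, m(s(s(0)), s(e), s(e)))), c, e)))  →  s(s(s(m(0, c, m(s(s(0)), s(e), s(e))))))   [R5 at 1.1]
2. s(s(s(m(0, c, m(s(s(0)), s(e), s(e))))))  →  s(s(s(m(0, c, s(e)))))   [R2 at 1.1.1.3]
3. s(s(s(m(0, c, s(e)))))  →  s(s(s(s(e))))   [R1 at 1.1.1]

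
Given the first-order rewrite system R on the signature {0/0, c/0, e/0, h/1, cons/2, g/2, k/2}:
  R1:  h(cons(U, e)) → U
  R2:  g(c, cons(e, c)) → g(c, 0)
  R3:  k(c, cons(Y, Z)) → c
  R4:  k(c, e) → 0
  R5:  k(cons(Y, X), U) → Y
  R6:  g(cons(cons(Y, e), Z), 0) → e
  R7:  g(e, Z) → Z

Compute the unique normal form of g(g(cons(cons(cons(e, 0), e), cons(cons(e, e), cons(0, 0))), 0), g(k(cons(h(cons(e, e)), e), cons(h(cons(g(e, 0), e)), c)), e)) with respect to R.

e

1. g(g(cons(cons(cons(e, 0), e), cons(cons(e, e), cons(0, 0))), 0), g(k(cons(h(cons(e, e)), e), cons(h(cons(g(e, 0), e)), c)), e))  →  g(e, g(k(cons(h(cons(e, e)), e), cons(h(cons(g(e, 0), e)), c)), e))   [R6 at 1]
2. g(e, g(k(cons(h(cons(e, e)), e), cons(h(cons(g(e, 0), e)), c)), e))  →  g(k(cons(h(cons(e, e)), e), cons(h(cons(g(e, 0), e)), c)), e)   [R7 at ε]
3. g(k(cons(h(cons(e, e)), e), cons(h(cons(g(e, 0), e)), c)), e)  →  g(h(cons(e, e)), e)   [R5 at 1]
4. g(h(cons(e, e)), e)  →  g(e, e)   [R1 at 1]
5. g(e, e)  →  e   [R7 at ε]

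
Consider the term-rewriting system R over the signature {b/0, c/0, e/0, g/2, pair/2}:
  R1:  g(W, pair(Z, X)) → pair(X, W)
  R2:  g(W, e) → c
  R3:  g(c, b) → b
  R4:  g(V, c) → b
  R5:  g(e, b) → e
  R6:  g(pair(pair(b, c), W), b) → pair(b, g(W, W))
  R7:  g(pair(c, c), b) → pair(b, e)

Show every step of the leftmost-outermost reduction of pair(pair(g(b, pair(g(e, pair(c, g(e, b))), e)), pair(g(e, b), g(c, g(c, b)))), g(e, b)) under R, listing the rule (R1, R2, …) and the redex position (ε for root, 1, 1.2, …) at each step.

1. pair(pair(g(b, pair(g(e, pair(c, g(e, b))), e)), pair(g(e, b), g(c, g(c, b)))), g(e, b))  →  pair(pair(pair(e, b), pair(g(e, b), g(c, g(c, b)))), g(e, b))   [R1 at 1.1]
2. pair(pair(pair(e, b), pair(g(e, b), g(c, g(c, b)))), g(e, b))  →  pair(pair(pair(e, b), pair(e, g(c, g(c, b)))), g(e, b))   [R5 at 1.2.1]
3. pair(pair(pair(e, b), pair(e, g(c, g(c, b)))), g(e, b))  →  pair(pair(pair(e, b), pair(e, g(c, b))), g(e, b))   [R3 at 1.2.2.2]
4. pair(pair(pair(e, b), pair(e, g(c, b))), g(e, b))  →  pair(pair(pair(e, b), pair(e, b)), g(e, b))   [R3 at 1.2.2]
5. pair(pair(pair(e, b), pair(e, b)), g(e, b))  →  pair(pair(pair(e, b), pair(e, b)), e)   [R5 at 2]

pair(pair(pair(e, b), pair(e, b)), e)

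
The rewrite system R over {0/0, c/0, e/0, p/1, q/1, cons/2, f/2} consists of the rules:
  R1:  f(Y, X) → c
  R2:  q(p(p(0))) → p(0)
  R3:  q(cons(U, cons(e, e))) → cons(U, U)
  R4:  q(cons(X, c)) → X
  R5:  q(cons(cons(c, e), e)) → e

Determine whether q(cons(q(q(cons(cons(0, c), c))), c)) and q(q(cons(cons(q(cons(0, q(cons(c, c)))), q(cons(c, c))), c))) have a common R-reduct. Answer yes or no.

Reduce t₁ = q(cons(q(q(cons(cons(0, c), c))), c)):
1. q(cons(q(q(cons(cons(0, c), c))), c))  →  q(q(cons(cons(0, c), c)))   [R4 at ε]
2. q(q(cons(cons(0, c), c)))  →  q(cons(0, c))   [R4 at 1]
3. q(cons(0, c))  →  0   [R4 at ε]

Reduce t₂ = q(q(cons(cons(q(cons(0, q(cons(c, c)))), q(cons(c, c))), c))):
1. q(q(cons(cons(q(cons(0, q(cons(c, c)))), q(cons(c, c))), c)))  →  q(cons(q(cons(0, q(cons(c, c)))), q(cons(c, c))))   [R4 at 1]
2. q(cons(q(cons(0, q(cons(c, c)))), q(cons(c, c))))  →  q(cons(q(cons(0, c)), q(cons(c, c))))   [R4 at 1.1.1.2]
3. q(cons(q(cons(0, c)), q(cons(c, c))))  →  q(cons(0, q(cons(c, c))))   [R4 at 1.1]
4. q(cons(0, q(cons(c, c))))  →  q(cons(0, c))   [R4 at 1.2]
5. q(cons(0, c))  →  0   [R4 at ε]

yes — NF(t₁) = 0, NF(t₂) = 0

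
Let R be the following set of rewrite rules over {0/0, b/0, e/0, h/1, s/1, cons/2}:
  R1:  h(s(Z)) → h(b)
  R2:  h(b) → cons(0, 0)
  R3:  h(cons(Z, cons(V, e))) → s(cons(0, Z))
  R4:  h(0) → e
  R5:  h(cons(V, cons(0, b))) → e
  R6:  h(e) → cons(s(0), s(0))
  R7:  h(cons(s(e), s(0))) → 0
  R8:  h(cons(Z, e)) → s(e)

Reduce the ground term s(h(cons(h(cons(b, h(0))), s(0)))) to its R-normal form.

1. s(h(cons(h(cons(b, h(0))), s(0))))  →  s(h(cons(h(cons(b, e)), s(0))))   [R4 at 1.1.1.1.2]
2. s(h(cons(h(cons(b, e)), s(0))))  →  s(h(cons(s(e), s(0))))   [R8 at 1.1.1]
3. s(h(cons(s(e), s(0))))  →  s(0)   [R7 at 1]

s(0)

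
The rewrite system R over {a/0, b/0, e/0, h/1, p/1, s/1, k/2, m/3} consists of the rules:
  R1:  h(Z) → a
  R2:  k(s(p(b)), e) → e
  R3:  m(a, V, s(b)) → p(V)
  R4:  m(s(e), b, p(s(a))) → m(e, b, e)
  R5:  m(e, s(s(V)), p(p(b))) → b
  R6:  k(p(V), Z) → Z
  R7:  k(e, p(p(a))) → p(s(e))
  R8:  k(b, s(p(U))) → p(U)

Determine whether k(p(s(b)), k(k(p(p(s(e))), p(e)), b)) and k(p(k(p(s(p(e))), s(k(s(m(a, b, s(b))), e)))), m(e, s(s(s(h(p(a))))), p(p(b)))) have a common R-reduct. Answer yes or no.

yes — NF(t₁) = b, NF(t₂) = b

Reduce t₁ = k(p(s(b)), k(k(p(p(s(e))), p(e)), b)):
1. k(p(s(b)), k(k(p(p(s(e))), p(e)), b))  →  k(k(p(p(s(e))), p(e)), b)   [R6 at ε]
2. k(k(p(p(s(e))), p(e)), b)  →  k(p(e), b)   [R6 at 1]
3. k(p(e), b)  →  b   [R6 at ε]

Reduce t₂ = k(p(k(p(s(p(e))), s(k(s(m(a, b, s(b))), e)))), m(e, s(s(s(h(p(a))))), p(p(b)))):
1. k(p(k(p(s(p(e))), s(k(s(m(a, b, s(b))), e)))), m(e, s(s(s(h(p(a))))), p(p(b))))  →  m(e, s(s(s(h(p(a))))), p(p(b)))   [R6 at ε]
2. m(e, s(s(s(h(p(a))))), p(p(b)))  →  b   [R5 at ε]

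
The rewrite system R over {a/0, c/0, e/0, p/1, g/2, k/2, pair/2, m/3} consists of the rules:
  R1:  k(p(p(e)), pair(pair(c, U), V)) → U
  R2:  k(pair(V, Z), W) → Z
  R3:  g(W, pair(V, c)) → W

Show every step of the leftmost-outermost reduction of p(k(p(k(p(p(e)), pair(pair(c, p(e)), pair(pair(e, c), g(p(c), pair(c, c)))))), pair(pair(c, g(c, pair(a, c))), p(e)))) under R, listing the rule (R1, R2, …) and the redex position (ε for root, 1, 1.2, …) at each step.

1. p(k(p(k(p(p(e)), pair(pair(c, p(e)), pair(pair(e, c), g(p(c), pair(c, c)))))), pair(pair(c, g(c, pair(a, c))), p(e))))  →  p(k(p(p(e)), pair(pair(c, g(c, pair(a, c))), p(e))))   [R1 at 1.1.1]
2. p(k(p(p(e)), pair(pair(c, g(c, pair(a, c))), p(e))))  →  p(g(c, pair(a, c)))   [R1 at 1]
3. p(g(c, pair(a, c)))  →  p(c)   [R3 at 1]

p(c)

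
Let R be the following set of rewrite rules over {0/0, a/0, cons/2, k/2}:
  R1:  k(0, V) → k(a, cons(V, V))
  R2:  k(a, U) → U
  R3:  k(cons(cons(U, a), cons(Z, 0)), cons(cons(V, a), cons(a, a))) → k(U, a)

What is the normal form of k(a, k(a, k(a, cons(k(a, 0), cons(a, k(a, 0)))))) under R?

cons(0, cons(a, 0))

1. k(a, k(a, k(a, cons(k(a, 0), cons(a, k(a, 0))))))  →  k(a, k(a, cons(k(a, 0), cons(a, k(a, 0)))))   [R2 at ε]
2. k(a, k(a, cons(k(a, 0), cons(a, k(a, 0)))))  →  k(a, cons(k(a, 0), cons(a, k(a, 0))))   [R2 at ε]
3. k(a, cons(k(a, 0), cons(a, k(a, 0))))  →  cons(k(a, 0), cons(a, k(a, 0)))   [R2 at ε]
4. cons(k(a, 0), cons(a, k(a, 0)))  →  cons(0, cons(a, k(a, 0)))   [R2 at 1]
5. cons(0, cons(a, k(a, 0)))  →  cons(0, cons(a, 0))   [R2 at 2.2]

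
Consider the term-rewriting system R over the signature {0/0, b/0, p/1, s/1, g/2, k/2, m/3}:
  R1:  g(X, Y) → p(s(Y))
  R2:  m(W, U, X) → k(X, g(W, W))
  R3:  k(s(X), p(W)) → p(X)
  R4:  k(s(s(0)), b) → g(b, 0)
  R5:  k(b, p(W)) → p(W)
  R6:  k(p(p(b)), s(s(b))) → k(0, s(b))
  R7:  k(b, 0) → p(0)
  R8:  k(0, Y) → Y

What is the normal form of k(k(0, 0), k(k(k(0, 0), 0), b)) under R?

1. k(k(0, 0), k(k(k(0, 0), 0), b))  →  k(0, k(k(k(0, 0), 0), b))   [R8 at 1]
2. k(0, k(k(k(0, 0), 0), b))  →  k(k(k(0, 0), 0), b)   [R8 at ε]
3. k(k(k(0, 0), 0), b)  →  k(k(0, 0), b)   [R8 at 1.1]
4. k(k(0, 0), b)  →  k(0, b)   [R8 at 1]
5. k(0, b)  →  b   [R8 at ε]

b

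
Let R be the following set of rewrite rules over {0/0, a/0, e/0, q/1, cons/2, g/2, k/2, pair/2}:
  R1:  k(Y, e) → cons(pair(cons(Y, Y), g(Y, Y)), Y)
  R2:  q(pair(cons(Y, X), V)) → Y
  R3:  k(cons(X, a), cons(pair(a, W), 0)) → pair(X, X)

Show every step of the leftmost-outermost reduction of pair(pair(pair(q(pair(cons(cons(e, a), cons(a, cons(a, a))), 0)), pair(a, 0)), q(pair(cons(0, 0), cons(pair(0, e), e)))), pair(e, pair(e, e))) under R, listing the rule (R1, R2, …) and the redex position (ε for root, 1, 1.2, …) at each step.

pair(pair(pair(cons(e, a), pair(a, 0)), 0), pair(e, pair(e, e)))

1. pair(pair(pair(q(pair(cons(cons(e, a), cons(a, cons(a, a))), 0)), pair(a, 0)), q(pair(cons(0, 0), cons(pair(0, e), e)))), pair(e, pair(e, e)))  →  pair(pair(pair(cons(e, a), pair(a, 0)), q(pair(cons(0, 0), cons(pair(0, e), e)))), pair(e, pair(e, e)))   [R2 at 1.1.1]
2. pair(pair(pair(cons(e, a), pair(a, 0)), q(pair(cons(0, 0), cons(pair(0, e), e)))), pair(e, pair(e, e)))  →  pair(pair(pair(cons(e, a), pair(a, 0)), 0), pair(e, pair(e, e)))   [R2 at 1.2]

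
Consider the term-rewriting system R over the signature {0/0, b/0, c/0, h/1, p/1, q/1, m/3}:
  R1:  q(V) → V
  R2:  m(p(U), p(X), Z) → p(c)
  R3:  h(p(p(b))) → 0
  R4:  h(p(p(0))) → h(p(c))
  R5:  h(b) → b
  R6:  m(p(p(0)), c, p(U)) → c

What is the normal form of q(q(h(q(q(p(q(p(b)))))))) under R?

0

1. q(q(h(q(q(p(q(p(b))))))))  →  q(h(q(q(p(q(p(b)))))))   [R1 at ε]
2. q(h(q(q(p(q(p(b)))))))  →  h(q(q(p(q(p(b))))))   [R1 at ε]
3. h(q(q(p(q(p(b))))))  →  h(q(p(q(p(b)))))   [R1 at 1]
4. h(q(p(q(p(b)))))  →  h(p(q(p(b))))   [R1 at 1]
5. h(p(q(p(b))))  →  h(p(p(b)))   [R1 at 1.1]
6. h(p(p(b)))  →  0   [R3 at ε]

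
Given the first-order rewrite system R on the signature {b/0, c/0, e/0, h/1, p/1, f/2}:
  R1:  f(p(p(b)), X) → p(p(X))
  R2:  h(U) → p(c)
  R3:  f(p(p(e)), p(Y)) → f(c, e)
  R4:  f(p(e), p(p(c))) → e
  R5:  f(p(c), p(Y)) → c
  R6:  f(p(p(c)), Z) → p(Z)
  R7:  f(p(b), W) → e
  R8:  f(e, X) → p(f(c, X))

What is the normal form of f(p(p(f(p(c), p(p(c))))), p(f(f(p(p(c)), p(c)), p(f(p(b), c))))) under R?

1. f(p(p(f(p(c), p(p(c))))), p(f(f(p(p(c)), p(c)), p(f(p(b), c)))))  →  f(p(p(c)), p(f(f(p(p(c)), p(c)), p(f(p(b), c)))))   [R5 at 1.1.1]
2. f(p(p(c)), p(f(f(p(p(c)), p(c)), p(f(p(b), c)))))  →  p(p(f(f(p(p(c)), p(c)), p(f(p(b), c)))))   [R6 at ε]
3. p(p(f(f(p(p(c)), p(c)), p(f(p(b), c)))))  →  p(p(f(p(p(c)), p(f(p(b), c)))))   [R6 at 1.1.1]
4. p(p(f(p(p(c)), p(f(p(b), c)))))  →  p(p(p(p(f(p(b), c)))))   [R6 at 1.1]
5. p(p(p(p(f(p(b), c)))))  →  p(p(p(p(e))))   [R7 at 1.1.1.1]

p(p(p(p(e))))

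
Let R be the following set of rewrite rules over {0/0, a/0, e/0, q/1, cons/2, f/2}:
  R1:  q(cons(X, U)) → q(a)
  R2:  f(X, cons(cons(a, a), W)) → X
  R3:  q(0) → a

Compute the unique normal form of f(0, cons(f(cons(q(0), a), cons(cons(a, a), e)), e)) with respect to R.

1. f(0, cons(f(cons(q(0), a), cons(cons(a, a), e)), e))  →  f(0, cons(cons(q(0), a), e))   [R2 at 2.1]
2. f(0, cons(cons(q(0), a), e))  →  f(0, cons(cons(a, a), e))   [R3 at 2.1.1]
3. f(0, cons(cons(a, a), e))  →  0   [R2 at ε]

0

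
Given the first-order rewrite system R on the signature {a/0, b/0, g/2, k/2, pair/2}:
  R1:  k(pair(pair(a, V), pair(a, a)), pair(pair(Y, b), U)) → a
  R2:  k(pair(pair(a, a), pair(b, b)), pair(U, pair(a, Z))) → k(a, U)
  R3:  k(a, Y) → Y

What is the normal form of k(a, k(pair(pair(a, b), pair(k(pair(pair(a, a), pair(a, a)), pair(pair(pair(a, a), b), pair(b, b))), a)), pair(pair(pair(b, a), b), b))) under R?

1. k(a, k(pair(pair(a, b), pair(k(pair(pair(a, a), pair(a, a)), pair(pair(pair(a, a), b), pair(b, b))), a)), pair(pair(pair(b, a), b), b)))  →  k(pair(pair(a, b), pair(k(pair(pair(a, a), pair(a, a)), pair(pair(pair(a, a), b), pair(b, b))), a)), pair(pair(pair(b, a), b), b))   [R3 at ε]
2. k(pair(pair(a, b), pair(k(pair(pair(a, a), pair(a, a)), pair(pair(pair(a, a), b), pair(b, b))), a)), pair(pair(pair(b, a), b), b))  →  k(pair(pair(a, b), pair(a, a)), pair(pair(pair(b, a), b), b))   [R1 at 1.2.1]
3. k(pair(pair(a, b), pair(a, a)), pair(pair(pair(b, a), b), b))  →  a   [R1 at ε]

a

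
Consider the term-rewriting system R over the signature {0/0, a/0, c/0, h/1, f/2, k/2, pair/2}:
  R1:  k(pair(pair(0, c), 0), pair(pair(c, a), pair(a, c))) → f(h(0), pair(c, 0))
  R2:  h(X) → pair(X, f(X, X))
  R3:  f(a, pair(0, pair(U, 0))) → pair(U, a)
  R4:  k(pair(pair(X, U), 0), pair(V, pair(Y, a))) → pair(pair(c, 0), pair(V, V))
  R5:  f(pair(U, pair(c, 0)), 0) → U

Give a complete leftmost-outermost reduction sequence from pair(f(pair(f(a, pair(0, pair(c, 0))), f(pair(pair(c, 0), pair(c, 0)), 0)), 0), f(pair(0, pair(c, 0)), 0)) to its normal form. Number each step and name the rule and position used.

pair(pair(c, a), 0)

1. pair(f(pair(f(a, pair(0, pair(c, 0))), f(pair(pair(c, 0), pair(c, 0)), 0)), 0), f(pair(0, pair(c, 0)), 0))  →  pair(f(pair(pair(c, a), f(pair(pair(c, 0), pair(c, 0)), 0)), 0), f(pair(0, pair(c, 0)), 0))   [R3 at 1.1.1]
2. pair(f(pair(pair(c, a), f(pair(pair(c, 0), pair(c, 0)), 0)), 0), f(pair(0, pair(c, 0)), 0))  →  pair(f(pair(pair(c, a), pair(c, 0)), 0), f(pair(0, pair(c, 0)), 0))   [R5 at 1.1.2]
3. pair(f(pair(pair(c, a), pair(c, 0)), 0), f(pair(0, pair(c, 0)), 0))  →  pair(pair(c, a), f(pair(0, pair(c, 0)), 0))   [R5 at 1]
4. pair(pair(c, a), f(pair(0, pair(c, 0)), 0))  →  pair(pair(c, a), 0)   [R5 at 2]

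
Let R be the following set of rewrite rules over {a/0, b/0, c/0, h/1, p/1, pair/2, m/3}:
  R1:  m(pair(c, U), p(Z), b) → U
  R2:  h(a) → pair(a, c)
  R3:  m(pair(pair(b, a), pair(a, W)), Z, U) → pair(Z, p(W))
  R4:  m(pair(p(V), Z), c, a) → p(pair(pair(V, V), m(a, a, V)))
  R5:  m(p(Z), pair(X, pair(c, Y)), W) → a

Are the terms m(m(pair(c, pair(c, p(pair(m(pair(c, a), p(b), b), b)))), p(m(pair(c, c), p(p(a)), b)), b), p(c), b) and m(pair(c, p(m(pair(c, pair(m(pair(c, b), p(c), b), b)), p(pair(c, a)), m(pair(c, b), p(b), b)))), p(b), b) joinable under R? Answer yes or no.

no — NF(t₁) = p(pair(a, b)), NF(t₂) = p(pair(b, b))

Reduce t₁ = m(m(pair(c, pair(c, p(pair(m(pair(c, a), p(b), b), b)))), p(m(pair(c, c), p(p(a)), b)), b), p(c), b):
1. m(m(pair(c, pair(c, p(pair(m(pair(c, a), p(b), b), b)))), p(m(pair(c, c), p(p(a)), b)), b), p(c), b)  →  m(pair(c, p(pair(m(pair(c, a), p(b), b), b))), p(c), b)   [R1 at 1]
2. m(pair(c, p(pair(m(pair(c, a), p(b), b), b))), p(c), b)  →  p(pair(m(pair(c, a), p(b), b), b))   [R1 at ε]
3. p(pair(m(pair(c, a), p(b), b), b))  →  p(pair(a, b))   [R1 at 1.1]

Reduce t₂ = m(pair(c, p(m(pair(c, pair(m(pair(c, b), p(c), b), b)), p(pair(c, a)), m(pair(c, b), p(b), b)))), p(b), b):
1. m(pair(c, p(m(pair(c, pair(m(pair(c, b), p(c), b), b)), p(pair(c, a)), m(pair(c, b), p(b), b)))), p(b), b)  →  p(m(pair(c, pair(m(pair(c, b), p(c), b), b)), p(pair(c, a)), m(pair(c, b), p(b), b)))   [R1 at ε]
2. p(m(pair(c, pair(m(pair(c, b), p(c), b), b)), p(pair(c, a)), m(pair(c, b), p(b), b)))  →  p(m(pair(c, pair(b, b)), p(pair(c, a)), m(pair(c, b), p(b), b)))   [R1 at 1.1.2.1]
3. p(m(pair(c, pair(b, b)), p(pair(c, a)), m(pair(c, b), p(b), b)))  →  p(m(pair(c, pair(b, b)), p(pair(c, a)), b))   [R1 at 1.3]
4. p(m(pair(c, pair(b, b)), p(pair(c, a)), b))  →  p(pair(b, b))   [R1 at 1]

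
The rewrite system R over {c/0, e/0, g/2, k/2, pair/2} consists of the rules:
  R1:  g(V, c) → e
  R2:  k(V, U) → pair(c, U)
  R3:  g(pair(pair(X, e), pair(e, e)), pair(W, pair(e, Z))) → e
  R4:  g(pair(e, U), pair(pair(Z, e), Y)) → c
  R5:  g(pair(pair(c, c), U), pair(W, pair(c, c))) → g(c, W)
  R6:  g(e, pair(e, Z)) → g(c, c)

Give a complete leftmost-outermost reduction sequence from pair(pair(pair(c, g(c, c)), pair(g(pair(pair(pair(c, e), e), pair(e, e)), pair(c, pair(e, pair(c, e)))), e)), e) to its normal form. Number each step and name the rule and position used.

pair(pair(pair(c, e), pair(e, e)), e)

1. pair(pair(pair(c, g(c, c)), pair(g(pair(pair(pair(c, e), e), pair(e, e)), pair(c, pair(e, pair(c, e)))), e)), e)  →  pair(pair(pair(c, e), pair(g(pair(pair(pair(c, e), e), pair(e, e)), pair(c, pair(e, pair(c, e)))), e)), e)   [R1 at 1.1.2]
2. pair(pair(pair(c, e), pair(g(pair(pair(pair(c, e), e), pair(e, e)), pair(c, pair(e, pair(c, e)))), e)), e)  →  pair(pair(pair(c, e), pair(e, e)), e)   [R3 at 1.2.1]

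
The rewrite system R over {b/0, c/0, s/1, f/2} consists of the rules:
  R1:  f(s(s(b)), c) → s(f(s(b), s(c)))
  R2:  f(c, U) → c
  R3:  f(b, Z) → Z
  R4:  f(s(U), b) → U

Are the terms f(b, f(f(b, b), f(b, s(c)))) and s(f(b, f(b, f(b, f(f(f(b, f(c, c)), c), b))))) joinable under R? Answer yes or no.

Reduce t₁ = f(b, f(f(b, b), f(b, s(c)))):
1. f(b, f(f(b, b), f(b, s(c))))  →  f(f(b, b), f(b, s(c)))   [R3 at ε]
2. f(f(b, b), f(b, s(c)))  →  f(b, f(b, s(c)))   [R3 at 1]
3. f(b, f(b, s(c)))  →  f(b, s(c))   [R3 at ε]
4. f(b, s(c))  →  s(c)   [R3 at ε]

Reduce t₂ = s(f(b, f(b, f(b, f(f(f(b, f(c, c)), c), b))))):
1. s(f(b, f(b, f(b, f(f(f(b, f(c, c)), c), b)))))  →  s(f(b, f(b, f(f(f(b, f(c, c)), c), b))))   [R3 at 1]
2. s(f(b, f(b, f(f(f(b, f(c, c)), c), b))))  →  s(f(b, f(f(f(b, f(c, c)), c), b)))   [R3 at 1]
3. s(f(b, f(f(f(b, f(c, c)), c), b)))  →  s(f(f(f(b, f(c, c)), c), b))   [R3 at 1]
4. s(f(f(f(b, f(c, c)), c), b))  →  s(f(f(f(c, c), c), b))   [R3 at 1.1.1]
5. s(f(f(f(c, c), c), b))  →  s(f(f(c, c), b))   [R2 at 1.1.1]
6. s(f(f(c, c), b))  →  s(f(c, b))   [R2 at 1.1]
7. s(f(c, b))  →  s(c)   [R2 at 1]

yes — NF(t₁) = s(c), NF(t₂) = s(c)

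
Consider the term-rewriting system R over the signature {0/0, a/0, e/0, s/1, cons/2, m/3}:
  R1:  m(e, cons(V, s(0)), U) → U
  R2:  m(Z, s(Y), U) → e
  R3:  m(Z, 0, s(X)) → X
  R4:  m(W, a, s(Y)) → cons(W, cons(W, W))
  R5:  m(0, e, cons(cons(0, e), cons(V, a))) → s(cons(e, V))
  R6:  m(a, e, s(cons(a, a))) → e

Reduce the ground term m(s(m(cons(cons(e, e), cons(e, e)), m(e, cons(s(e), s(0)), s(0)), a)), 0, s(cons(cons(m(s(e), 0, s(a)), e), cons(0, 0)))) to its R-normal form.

1. m(s(m(cons(cons(e, e), cons(e, e)), m(e, cons(s(e), s(0)), s(0)), a)), 0, s(cons(cons(m(s(e), 0, s(a)), e), cons(0, 0))))  →  cons(cons(m(s(e), 0, s(a)), e), cons(0, 0))   [R3 at ε]
2. cons(cons(m(s(e), 0, s(a)), e), cons(0, 0))  →  cons(cons(a, e), cons(0, 0))   [R3 at 1.1]

cons(cons(a, e), cons(0, 0))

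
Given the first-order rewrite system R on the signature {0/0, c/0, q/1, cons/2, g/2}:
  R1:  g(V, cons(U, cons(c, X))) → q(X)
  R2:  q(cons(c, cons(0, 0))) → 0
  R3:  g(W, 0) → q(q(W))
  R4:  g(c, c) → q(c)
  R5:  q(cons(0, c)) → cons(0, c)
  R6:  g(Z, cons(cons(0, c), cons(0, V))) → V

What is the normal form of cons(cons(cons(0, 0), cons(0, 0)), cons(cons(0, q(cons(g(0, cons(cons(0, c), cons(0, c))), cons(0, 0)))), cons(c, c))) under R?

cons(cons(cons(0, 0), cons(0, 0)), cons(cons(0, 0), cons(c, c)))

1. cons(cons(cons(0, 0), cons(0, 0)), cons(cons(0, q(cons(g(0, cons(cons(0, c), cons(0, c))), cons(0, 0)))), cons(c, c)))  →  cons(cons(cons(0, 0), cons(0, 0)), cons(cons(0, q(cons(c, cons(0, 0)))), cons(c, c)))   [R6 at 2.1.2.1.1]
2. cons(cons(cons(0, 0), cons(0, 0)), cons(cons(0, q(cons(c, cons(0, 0)))), cons(c, c)))  →  cons(cons(cons(0, 0), cons(0, 0)), cons(cons(0, 0), cons(c, c)))   [R2 at 2.1.2]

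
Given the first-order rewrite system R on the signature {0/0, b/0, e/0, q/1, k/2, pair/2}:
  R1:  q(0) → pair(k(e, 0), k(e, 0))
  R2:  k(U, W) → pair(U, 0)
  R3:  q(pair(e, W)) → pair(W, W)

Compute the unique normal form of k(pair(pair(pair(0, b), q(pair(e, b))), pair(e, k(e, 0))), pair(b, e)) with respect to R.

1. k(pair(pair(pair(0, b), q(pair(e, b))), pair(e, k(e, 0))), pair(b, e))  →  pair(pair(pair(pair(0, b), q(pair(e, b))), pair(e, k(e, 0))), 0)   [R2 at ε]
2. pair(pair(pair(pair(0, b), q(pair(e, b))), pair(e, k(e, 0))), 0)  →  pair(pair(pair(pair(0, b), pair(b, b)), pair(e, k(e, 0))), 0)   [R3 at 1.1.2]
3. pair(pair(pair(pair(0, b), pair(b, b)), pair(e, k(e, 0))), 0)  →  pair(pair(pair(pair(0, b), pair(b, b)), pair(e, pair(e, 0))), 0)   [R2 at 1.2.2]

pair(pair(pair(pair(0, b), pair(b, b)), pair(e, pair(e, 0))), 0)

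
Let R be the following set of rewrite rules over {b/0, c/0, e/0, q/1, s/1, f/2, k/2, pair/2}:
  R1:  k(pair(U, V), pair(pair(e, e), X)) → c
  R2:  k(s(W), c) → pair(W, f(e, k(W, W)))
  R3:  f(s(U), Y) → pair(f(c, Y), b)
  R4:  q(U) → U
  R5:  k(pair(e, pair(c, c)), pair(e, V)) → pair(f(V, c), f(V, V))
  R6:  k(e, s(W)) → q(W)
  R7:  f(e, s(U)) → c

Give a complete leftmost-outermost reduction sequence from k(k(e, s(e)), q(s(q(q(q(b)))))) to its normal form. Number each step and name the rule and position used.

b

1. k(k(e, s(e)), q(s(q(q(q(b))))))  →  k(q(e), q(s(q(q(q(b))))))   [R6 at 1]
2. k(q(e), q(s(q(q(q(b))))))  →  k(e, q(s(q(q(q(b))))))   [R4 at 1]
3. k(e, q(s(q(q(q(b))))))  →  k(e, s(q(q(q(b)))))   [R4 at 2]
4. k(e, s(q(q(q(b)))))  →  q(q(q(q(b))))   [R6 at ε]
5. q(q(q(q(b))))  →  q(q(q(b)))   [R4 at ε]
6. q(q(q(b)))  →  q(q(b))   [R4 at ε]
7. q(q(b))  →  q(b)   [R4 at ε]
8. q(b)  →  b   [R4 at ε]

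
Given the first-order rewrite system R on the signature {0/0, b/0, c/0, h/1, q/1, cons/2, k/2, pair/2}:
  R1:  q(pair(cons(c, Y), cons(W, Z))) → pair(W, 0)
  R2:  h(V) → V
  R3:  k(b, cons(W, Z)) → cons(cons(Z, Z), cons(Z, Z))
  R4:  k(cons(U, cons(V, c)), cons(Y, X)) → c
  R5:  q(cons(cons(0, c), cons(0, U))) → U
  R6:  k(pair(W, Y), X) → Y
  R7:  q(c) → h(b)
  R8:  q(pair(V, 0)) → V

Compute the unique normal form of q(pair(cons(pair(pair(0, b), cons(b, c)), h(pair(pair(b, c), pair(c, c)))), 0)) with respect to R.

cons(pair(pair(0, b), cons(b, c)), pair(pair(b, c), pair(c, c)))

1. q(pair(cons(pair(pair(0, b), cons(b, c)), h(pair(pair(b, c), pair(c, c)))), 0))  →  cons(pair(pair(0, b), cons(b, c)), h(pair(pair(b, c), pair(c, c))))   [R8 at ε]
2. cons(pair(pair(0, b), cons(b, c)), h(pair(pair(b, c), pair(c, c))))  →  cons(pair(pair(0, b), cons(b, c)), pair(pair(b, c), pair(c, c)))   [R2 at 2]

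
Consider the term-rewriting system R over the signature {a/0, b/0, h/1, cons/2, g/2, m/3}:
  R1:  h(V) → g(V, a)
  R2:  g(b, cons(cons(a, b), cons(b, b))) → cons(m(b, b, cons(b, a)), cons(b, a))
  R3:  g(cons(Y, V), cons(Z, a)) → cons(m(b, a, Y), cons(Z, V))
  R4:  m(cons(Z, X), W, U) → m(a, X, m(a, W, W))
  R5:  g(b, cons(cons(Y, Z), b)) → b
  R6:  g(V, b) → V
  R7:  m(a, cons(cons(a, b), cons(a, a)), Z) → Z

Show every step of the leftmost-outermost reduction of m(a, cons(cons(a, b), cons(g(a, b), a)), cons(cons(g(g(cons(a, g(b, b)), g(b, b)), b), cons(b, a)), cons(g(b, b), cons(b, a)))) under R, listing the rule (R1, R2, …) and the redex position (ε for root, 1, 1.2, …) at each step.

1. m(a, cons(cons(a, b), cons(g(a, b), a)), cons(cons(g(g(cons(a, g(b, b)), g(b, b)), b), cons(b, a)), cons(g(b, b), cons(b, a))))  →  m(a, cons(cons(a, b), cons(a, a)), cons(cons(g(g(cons(a, g(b, b)), g(b, b)), b), cons(b, a)), cons(g(b, b), cons(b, a))))   [R6 at 2.2.1]
2. m(a, cons(cons(a, b), cons(a, a)), cons(cons(g(g(cons(a, g(b, b)), g(b, b)), b), cons(b, a)), cons(g(b, b), cons(b, a))))  →  cons(cons(g(g(cons(a, g(b, b)), g(b, b)), b), cons(b, a)), cons(g(b, b), cons(b, a)))   [R7 at ε]
3. cons(cons(g(g(cons(a, g(b, b)), g(b, b)), b), cons(b, a)), cons(g(b, b), cons(b, a)))  →  cons(cons(g(cons(a, g(b, b)), g(b, b)), cons(b, a)), cons(g(b, b), cons(b, a)))   [R6 at 1.1]
4. cons(cons(g(cons(a, g(b, b)), g(b, b)), cons(b, a)), cons(g(b, b), cons(b, a)))  →  cons(cons(g(cons(a, b), g(b, b)), cons(b, a)), cons(g(b, b), cons(b, a)))   [R6 at 1.1.1.2]
5. cons(cons(g(cons(a, b), g(b, b)), cons(b, a)), cons(g(b, b), cons(b, a)))  →  cons(cons(g(cons(a, b), b), cons(b, a)), cons(g(b, b), cons(b, a)))   [R6 at 1.1.2]
6. cons(cons(g(cons(a, b), b), cons(b, a)), cons(g(b, b), cons(b, a)))  →  cons(cons(cons(a, b), cons(b, a)), cons(g(b, b), cons(b, a)))   [R6 at 1.1]
7. cons(cons(cons(a, b), cons(b, a)), cons(g(b, b), cons(b, a)))  →  cons(cons(cons(a, b), cons(b, a)), cons(b, cons(b, a)))   [R6 at 2.1]

cons(cons(cons(a, b), cons(b, a)), cons(b, cons(b, a)))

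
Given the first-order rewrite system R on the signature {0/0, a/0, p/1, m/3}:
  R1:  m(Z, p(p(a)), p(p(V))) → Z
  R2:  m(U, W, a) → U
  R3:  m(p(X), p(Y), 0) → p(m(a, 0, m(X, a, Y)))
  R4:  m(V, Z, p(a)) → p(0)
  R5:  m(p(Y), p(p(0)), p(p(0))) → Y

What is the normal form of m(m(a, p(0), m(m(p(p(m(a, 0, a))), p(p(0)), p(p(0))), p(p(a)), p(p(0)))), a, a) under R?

1. m(m(a, p(0), m(m(p(p(m(a, 0, a))), p(p(0)), p(p(0))), p(p(a)), p(p(0)))), a, a)  →  m(a, p(0), m(m(p(p(m(a, 0, a))), p(p(0)), p(p(0))), p(p(a)), p(p(0))))   [R2 at ε]
2. m(a, p(0), m(m(p(p(m(a, 0, a))), p(p(0)), p(p(0))), p(p(a)), p(p(0))))  →  m(a, p(0), m(p(p(m(a, 0, a))), p(p(0)), p(p(0))))   [R1 at 3]
3. m(a, p(0), m(p(p(m(a, 0, a))), p(p(0)), p(p(0))))  →  m(a, p(0), p(m(a, 0, a)))   [R5 at 3]
4. m(a, p(0), p(m(a, 0, a)))  →  m(a, p(0), p(a))   [R2 at 3.1]
5. m(a, p(0), p(a))  →  p(0)   [R4 at ε]

p(0)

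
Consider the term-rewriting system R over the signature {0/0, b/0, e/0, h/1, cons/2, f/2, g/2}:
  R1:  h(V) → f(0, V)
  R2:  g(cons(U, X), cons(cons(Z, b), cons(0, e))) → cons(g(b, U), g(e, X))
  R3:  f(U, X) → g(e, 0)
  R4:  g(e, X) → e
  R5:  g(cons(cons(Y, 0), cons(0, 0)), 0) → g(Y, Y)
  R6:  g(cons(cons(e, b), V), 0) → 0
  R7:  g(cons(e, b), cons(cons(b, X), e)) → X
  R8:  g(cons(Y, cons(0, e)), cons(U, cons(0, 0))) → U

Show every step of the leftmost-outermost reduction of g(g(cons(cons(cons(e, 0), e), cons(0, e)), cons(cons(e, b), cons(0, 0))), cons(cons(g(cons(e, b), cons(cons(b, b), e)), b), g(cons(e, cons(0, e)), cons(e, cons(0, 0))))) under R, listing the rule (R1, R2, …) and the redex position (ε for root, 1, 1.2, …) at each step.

1. g(g(cons(cons(cons(e, 0), e), cons(0, e)), cons(cons(e, b), cons(0, 0))), cons(cons(g(cons(e, b), cons(cons(b, b), e)), b), g(cons(e, cons(0, e)), cons(e, cons(0, 0)))))  →  g(cons(e, b), cons(cons(g(cons(e, b), cons(cons(b, b), e)), b), g(cons(e, cons(0, e)), cons(e, cons(0, 0)))))   [R8 at 1]
2. g(cons(e, b), cons(cons(g(cons(e, b), cons(cons(b, b), e)), b), g(cons(e, cons(0, e)), cons(e, cons(0, 0)))))  →  g(cons(e, b), cons(cons(b, b), g(cons(e, cons(0, e)), cons(e, cons(0, 0)))))   [R7 at 2.1.1]
3. g(cons(e, b), cons(cons(b, b), g(cons(e, cons(0, e)), cons(e, cons(0, 0)))))  →  g(cons(e, b), cons(cons(b, b), e))   [R8 at 2.2]
4. g(cons(e, b), cons(cons(b, b), e))  →  b   [R7 at ε]

b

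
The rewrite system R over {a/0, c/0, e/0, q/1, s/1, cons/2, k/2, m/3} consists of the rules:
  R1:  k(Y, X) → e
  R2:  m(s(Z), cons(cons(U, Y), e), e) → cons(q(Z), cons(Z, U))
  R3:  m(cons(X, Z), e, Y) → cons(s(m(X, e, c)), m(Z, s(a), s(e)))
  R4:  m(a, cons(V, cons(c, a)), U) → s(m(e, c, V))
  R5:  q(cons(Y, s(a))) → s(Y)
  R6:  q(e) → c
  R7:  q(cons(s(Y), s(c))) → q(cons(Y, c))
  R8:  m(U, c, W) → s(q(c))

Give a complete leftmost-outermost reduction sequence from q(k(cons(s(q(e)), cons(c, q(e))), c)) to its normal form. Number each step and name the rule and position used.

1. q(k(cons(s(q(e)), cons(c, q(e))), c))  →  q(e)   [R1 at 1]
2. q(e)  →  c   [R6 at ε]

c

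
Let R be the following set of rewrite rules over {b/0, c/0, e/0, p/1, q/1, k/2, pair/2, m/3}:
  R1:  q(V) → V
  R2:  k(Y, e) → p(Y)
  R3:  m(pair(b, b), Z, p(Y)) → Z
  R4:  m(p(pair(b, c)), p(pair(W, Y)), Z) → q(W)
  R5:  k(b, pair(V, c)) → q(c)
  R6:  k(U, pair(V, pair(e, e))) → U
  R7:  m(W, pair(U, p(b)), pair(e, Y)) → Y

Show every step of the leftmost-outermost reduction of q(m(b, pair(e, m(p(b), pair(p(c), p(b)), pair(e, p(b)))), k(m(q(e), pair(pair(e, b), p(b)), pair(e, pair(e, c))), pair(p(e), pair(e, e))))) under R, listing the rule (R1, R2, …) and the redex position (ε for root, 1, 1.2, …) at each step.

c

1. q(m(b, pair(e, m(p(b), pair(p(c), p(b)), pair(e, p(b)))), k(m(q(e), pair(pair(e, b), p(b)), pair(e, pair(e, c))), pair(p(e), pair(e, e)))))  →  m(b, pair(e, m(p(b), pair(p(c), p(b)), pair(e, p(b)))), k(m(q(e), pair(pair(e, b), p(b)), pair(e, pair(e, c))), pair(p(e), pair(e, e))))   [R1 at ε]
2. m(b, pair(e, m(p(b), pair(p(c), p(b)), pair(e, p(b)))), k(m(q(e), pair(pair(e, b), p(b)), pair(e, pair(e, c))), pair(p(e), pair(e, e))))  →  m(b, pair(e, p(b)), k(m(q(e), pair(pair(e, b), p(b)), pair(e, pair(e, c))), pair(p(e), pair(e, e))))   [R7 at 2.2]
3. m(b, pair(e, p(b)), k(m(q(e), pair(pair(e, b), p(b)), pair(e, pair(e, c))), pair(p(e), pair(e, e))))  →  m(b, pair(e, p(b)), m(q(e), pair(pair(e, b), p(b)), pair(e, pair(e, c))))   [R6 at 3]
4. m(b, pair(e, p(b)), m(q(e), pair(pair(e, b), p(b)), pair(e, pair(e, c))))  →  m(b, pair(e, p(b)), pair(e, c))   [R7 at 3]
5. m(b, pair(e, p(b)), pair(e, c))  →  c   [R7 at ε]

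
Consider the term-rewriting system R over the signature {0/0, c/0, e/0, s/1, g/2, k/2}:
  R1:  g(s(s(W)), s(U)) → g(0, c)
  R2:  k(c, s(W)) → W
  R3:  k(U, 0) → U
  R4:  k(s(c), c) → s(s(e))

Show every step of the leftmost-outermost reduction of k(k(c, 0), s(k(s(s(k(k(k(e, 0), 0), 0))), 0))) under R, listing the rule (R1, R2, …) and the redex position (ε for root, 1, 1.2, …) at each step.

s(s(e))

1. k(k(c, 0), s(k(s(s(k(k(k(e, 0), 0), 0))), 0)))  →  k(c, s(k(s(s(k(k(k(e, 0), 0), 0))), 0)))   [R3 at 1]
2. k(c, s(k(s(s(k(k(k(e, 0), 0), 0))), 0)))  →  k(s(s(k(k(k(e, 0), 0), 0))), 0)   [R2 at ε]
3. k(s(s(k(k(k(e, 0), 0), 0))), 0)  →  s(s(k(k(k(e, 0), 0), 0)))   [R3 at ε]
4. s(s(k(k(k(e, 0), 0), 0)))  →  s(s(k(k(e, 0), 0)))   [R3 at 1.1]
5. s(s(k(k(e, 0), 0)))  →  s(s(k(e, 0)))   [R3 at 1.1]
6. s(s(k(e, 0)))  →  s(s(e))   [R3 at 1.1]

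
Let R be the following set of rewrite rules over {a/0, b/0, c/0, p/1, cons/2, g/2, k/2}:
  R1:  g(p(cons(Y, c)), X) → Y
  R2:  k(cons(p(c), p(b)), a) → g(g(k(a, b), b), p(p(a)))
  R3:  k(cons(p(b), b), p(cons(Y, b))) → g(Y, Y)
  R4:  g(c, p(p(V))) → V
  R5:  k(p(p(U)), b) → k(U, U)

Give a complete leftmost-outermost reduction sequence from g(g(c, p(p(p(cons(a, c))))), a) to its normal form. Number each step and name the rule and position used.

a

1. g(g(c, p(p(p(cons(a, c))))), a)  →  g(p(cons(a, c)), a)   [R4 at 1]
2. g(p(cons(a, c)), a)  →  a   [R1 at ε]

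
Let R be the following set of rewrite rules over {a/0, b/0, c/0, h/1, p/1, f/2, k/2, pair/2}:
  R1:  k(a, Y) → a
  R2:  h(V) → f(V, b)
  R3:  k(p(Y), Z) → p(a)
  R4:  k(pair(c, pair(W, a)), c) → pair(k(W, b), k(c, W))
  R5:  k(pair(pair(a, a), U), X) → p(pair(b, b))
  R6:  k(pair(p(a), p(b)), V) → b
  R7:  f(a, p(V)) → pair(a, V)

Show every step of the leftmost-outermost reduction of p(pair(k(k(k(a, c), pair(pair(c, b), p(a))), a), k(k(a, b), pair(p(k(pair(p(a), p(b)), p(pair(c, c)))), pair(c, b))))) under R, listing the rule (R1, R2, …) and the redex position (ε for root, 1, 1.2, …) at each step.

p(pair(a, a))

1. p(pair(k(k(k(a, c), pair(pair(c, b), p(a))), a), k(k(a, b), pair(p(k(pair(p(a), p(b)), p(pair(c, c)))), pair(c, b)))))  →  p(pair(k(k(a, pair(pair(c, b), p(a))), a), k(k(a, b), pair(p(k(pair(p(a), p(b)), p(pair(c, c)))), pair(c, b)))))   [R1 at 1.1.1.1]
2. p(pair(k(k(a, pair(pair(c, b), p(a))), a), k(k(a, b), pair(p(k(pair(p(a), p(b)), p(pair(c, c)))), pair(c, b)))))  →  p(pair(k(a, a), k(k(a, b), pair(p(k(pair(p(a), p(b)), p(pair(c, c)))), pair(c, b)))))   [R1 at 1.1.1]
3. p(pair(k(a, a), k(k(a, b), pair(p(k(pair(p(a), p(b)), p(pair(c, c)))), pair(c, b)))))  →  p(pair(a, k(k(a, b), pair(p(k(pair(p(a), p(b)), p(pair(c, c)))), pair(c, b)))))   [R1 at 1.1]
4. p(pair(a, k(k(a, b), pair(p(k(pair(p(a), p(b)), p(pair(c, c)))), pair(c, b)))))  →  p(pair(a, k(a, pair(p(k(pair(p(a), p(b)), p(pair(c, c)))), pair(c, b)))))   [R1 at 1.2.1]
5. p(pair(a, k(a, pair(p(k(pair(p(a), p(b)), p(pair(c, c)))), pair(c, b)))))  →  p(pair(a, a))   [R1 at 1.2]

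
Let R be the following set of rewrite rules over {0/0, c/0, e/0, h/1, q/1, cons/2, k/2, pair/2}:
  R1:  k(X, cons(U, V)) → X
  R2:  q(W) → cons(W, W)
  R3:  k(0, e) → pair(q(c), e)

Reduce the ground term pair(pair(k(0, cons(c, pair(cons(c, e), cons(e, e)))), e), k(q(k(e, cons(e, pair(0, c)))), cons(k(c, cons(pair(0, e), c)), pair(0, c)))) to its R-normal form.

1. pair(pair(k(0, cons(c, pair(cons(c, e), cons(e, e)))), e), k(q(k(e, cons(e, pair(0, c)))), cons(k(c, cons(pair(0, e), c)), pair(0, c))))  →  pair(pair(0, e), k(q(k(e, cons(e, pair(0, c)))), cons(k(c, cons(pair(0, e), c)), pair(0, c))))   [R1 at 1.1]
2. pair(pair(0, e), k(q(k(e, cons(e, pair(0, c)))), cons(k(c, cons(pair(0, e), c)), pair(0, c))))  →  pair(pair(0, e), q(k(e, cons(e, pair(0, c)))))   [R1 at 2]
3. pair(pair(0, e), q(k(e, cons(e, pair(0, c)))))  →  pair(pair(0, e), cons(k(e, cons(e, pair(0, c))), k(e, cons(e, pair(0, c)))))   [R2 at 2]
4. pair(pair(0, e), cons(k(e, cons(e, pair(0, c))), k(e, cons(e, pair(0, c)))))  →  pair(pair(0, e), cons(e, k(e, cons(e, pair(0, c)))))   [R1 at 2.1]
5. pair(pair(0, e), cons(e, k(e, cons(e, pair(0, c)))))  →  pair(pair(0, e), cons(e, e))   [R1 at 2.2]

pair(pair(0, e), cons(e, e))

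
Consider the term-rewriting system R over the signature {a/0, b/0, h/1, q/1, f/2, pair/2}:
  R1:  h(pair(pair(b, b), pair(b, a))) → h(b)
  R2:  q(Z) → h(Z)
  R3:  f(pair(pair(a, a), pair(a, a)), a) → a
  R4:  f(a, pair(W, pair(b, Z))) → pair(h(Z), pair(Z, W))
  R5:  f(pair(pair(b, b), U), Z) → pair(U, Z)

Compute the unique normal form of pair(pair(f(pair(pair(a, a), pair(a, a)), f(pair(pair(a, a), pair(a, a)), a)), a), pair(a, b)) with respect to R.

1. pair(pair(f(pair(pair(a, a), pair(a, a)), f(pair(pair(a, a), pair(a, a)), a)), a), pair(a, b))  →  pair(pair(f(pair(pair(a, a), pair(a, a)), a), a), pair(a, b))   [R3 at 1.1.2]
2. pair(pair(f(pair(pair(a, a), pair(a, a)), a), a), pair(a, b))  →  pair(pair(a, a), pair(a, b))   [R3 at 1.1]

pair(pair(a, a), pair(a, b))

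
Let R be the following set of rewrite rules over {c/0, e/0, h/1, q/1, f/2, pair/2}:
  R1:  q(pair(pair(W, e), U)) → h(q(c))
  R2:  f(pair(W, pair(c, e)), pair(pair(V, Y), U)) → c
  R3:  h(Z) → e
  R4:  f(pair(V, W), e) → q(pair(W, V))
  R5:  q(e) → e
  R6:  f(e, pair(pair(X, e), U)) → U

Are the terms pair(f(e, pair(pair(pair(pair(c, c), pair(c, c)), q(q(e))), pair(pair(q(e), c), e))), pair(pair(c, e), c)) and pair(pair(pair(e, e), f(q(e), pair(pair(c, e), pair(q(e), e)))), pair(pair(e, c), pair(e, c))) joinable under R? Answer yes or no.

no — NF(t₁) = pair(pair(pair(e, c), e), pair(pair(c, e), c)), NF(t₂) = pair(pair(pair(e, e), pair(e, e)), pair(pair(e, c), pair(e, c)))

Reduce t₁ = pair(f(e, pair(pair(pair(pair(c, c), pair(c, c)), q(q(e))), pair(pair(q(e), c), e))), pair(pair(c, e), c)):
1. pair(f(e, pair(pair(pair(pair(c, c), pair(c, c)), q(q(e))), pair(pair(q(e), c), e))), pair(pair(c, e), c))  →  pair(f(e, pair(pair(pair(pair(c, c), pair(c, c)), q(e)), pair(pair(q(e), c), e))), pair(pair(c, e), c))   [R5 at 1.2.1.2.1]
2. pair(f(e, pair(pair(pair(pair(c, c), pair(c, c)), q(e)), pair(pair(q(e), c), e))), pair(pair(c, e), c))  →  pair(f(e, pair(pair(pair(pair(c, c), pair(c, c)), e), pair(pair(q(e), c), e))), pair(pair(c, e), c))   [R5 at 1.2.1.2]
3. pair(f(e, pair(pair(pair(pair(c, c), pair(c, c)), e), pair(pair(q(e), c), e))), pair(pair(c, e), c))  →  pair(pair(pair(q(e), c), e), pair(pair(c, e), c))   [R6 at 1]
4. pair(pair(pair(q(e), c), e), pair(pair(c, e), c))  →  pair(pair(pair(e, c), e), pair(pair(c, e), c))   [R5 at 1.1.1]

Reduce t₂ = pair(pair(pair(e, e), f(q(e), pair(pair(c, e), pair(q(e), e)))), pair(pair(e, c), pair(e, c))):
1. pair(pair(pair(e, e), f(q(e), pair(pair(c, e), pair(q(e), e)))), pair(pair(e, c), pair(e, c)))  →  pair(pair(pair(e, e), f(e, pair(pair(c, e), pair(q(e), e)))), pair(pair(e, c), pair(e, c)))   [R5 at 1.2.1]
2. pair(pair(pair(e, e), f(e, pair(pair(c, e), pair(q(e), e)))), pair(pair(e, c), pair(e, c)))  →  pair(pair(pair(e, e), pair(q(e), e)), pair(pair(e, c), pair(e, c)))   [R6 at 1.2]
3. pair(pair(pair(e, e), pair(q(e), e)), pair(pair(e, c), pair(e, c)))  →  pair(pair(pair(e, e), pair(e, e)), pair(pair(e, c), pair(e, c)))   [R5 at 1.2.1]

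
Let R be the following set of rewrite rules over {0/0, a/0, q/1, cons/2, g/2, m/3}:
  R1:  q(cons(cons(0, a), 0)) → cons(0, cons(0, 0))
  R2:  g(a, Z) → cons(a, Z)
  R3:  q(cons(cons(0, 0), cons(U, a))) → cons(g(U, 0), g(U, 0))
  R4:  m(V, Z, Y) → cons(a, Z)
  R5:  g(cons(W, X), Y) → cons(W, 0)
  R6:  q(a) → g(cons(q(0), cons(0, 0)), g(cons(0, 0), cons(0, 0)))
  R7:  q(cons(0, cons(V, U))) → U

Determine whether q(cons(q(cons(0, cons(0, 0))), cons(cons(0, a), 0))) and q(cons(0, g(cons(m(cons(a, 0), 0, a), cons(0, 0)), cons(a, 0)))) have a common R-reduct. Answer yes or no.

Reduce t₁ = q(cons(q(cons(0, cons(0, 0))), cons(cons(0, a), 0))):
1. q(cons(q(cons(0, cons(0, 0))), cons(cons(0, a), 0)))  →  q(cons(0, cons(cons(0, a), 0)))   [R7 at 1.1]
2. q(cons(0, cons(cons(0, a), 0)))  →  0   [R7 at ε]

Reduce t₂ = q(cons(0, g(cons(m(cons(a, 0), 0, a), cons(0, 0)), cons(a, 0)))):
1. q(cons(0, g(cons(m(cons(a, 0), 0, a), cons(0, 0)), cons(a, 0))))  →  q(cons(0, cons(m(cons(a, 0), 0, a), 0)))   [R5 at 1.2]
2. q(cons(0, cons(m(cons(a, 0), 0, a), 0)))  →  0   [R7 at ε]

yes — NF(t₁) = 0, NF(t₂) = 0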